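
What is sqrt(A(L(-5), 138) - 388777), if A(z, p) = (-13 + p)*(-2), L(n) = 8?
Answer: I*sqrt(389027) ≈ 623.72*I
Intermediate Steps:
A(z, p) = 26 - 2*p
sqrt(A(L(-5), 138) - 388777) = sqrt((26 - 2*138) - 388777) = sqrt((26 - 276) - 388777) = sqrt(-250 - 388777) = sqrt(-389027) = I*sqrt(389027)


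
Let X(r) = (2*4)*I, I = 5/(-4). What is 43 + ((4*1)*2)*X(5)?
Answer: -37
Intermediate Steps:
I = -5/4 (I = 5*(-¼) = -5/4 ≈ -1.2500)
X(r) = -10 (X(r) = (2*4)*(-5/4) = 8*(-5/4) = -10)
43 + ((4*1)*2)*X(5) = 43 + ((4*1)*2)*(-10) = 43 + (4*2)*(-10) = 43 + 8*(-10) = 43 - 80 = -37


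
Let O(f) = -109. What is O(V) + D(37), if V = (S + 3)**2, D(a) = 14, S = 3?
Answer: -95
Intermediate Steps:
V = 36 (V = (3 + 3)**2 = 6**2 = 36)
O(V) + D(37) = -109 + 14 = -95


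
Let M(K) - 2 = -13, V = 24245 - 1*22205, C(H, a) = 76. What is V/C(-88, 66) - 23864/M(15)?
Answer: 459026/209 ≈ 2196.3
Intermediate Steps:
V = 2040 (V = 24245 - 22205 = 2040)
M(K) = -11 (M(K) = 2 - 13 = -11)
V/C(-88, 66) - 23864/M(15) = 2040/76 - 23864/(-11) = 2040*(1/76) - 23864*(-1/11) = 510/19 + 23864/11 = 459026/209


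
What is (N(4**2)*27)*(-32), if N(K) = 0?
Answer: 0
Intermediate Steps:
(N(4**2)*27)*(-32) = (0*27)*(-32) = 0*(-32) = 0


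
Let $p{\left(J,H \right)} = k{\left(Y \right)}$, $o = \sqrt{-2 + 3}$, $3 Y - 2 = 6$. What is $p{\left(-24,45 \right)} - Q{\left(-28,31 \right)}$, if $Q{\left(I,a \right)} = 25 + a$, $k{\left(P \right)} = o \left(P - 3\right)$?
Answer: $- \frac{169}{3} \approx -56.333$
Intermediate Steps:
$Y = \frac{8}{3}$ ($Y = \frac{2}{3} + \frac{1}{3} \cdot 6 = \frac{2}{3} + 2 = \frac{8}{3} \approx 2.6667$)
$o = 1$ ($o = \sqrt{1} = 1$)
$k{\left(P \right)} = -3 + P$ ($k{\left(P \right)} = 1 \left(P - 3\right) = 1 \left(-3 + P\right) = -3 + P$)
$p{\left(J,H \right)} = - \frac{1}{3}$ ($p{\left(J,H \right)} = -3 + \frac{8}{3} = - \frac{1}{3}$)
$p{\left(-24,45 \right)} - Q{\left(-28,31 \right)} = - \frac{1}{3} - \left(25 + 31\right) = - \frac{1}{3} - 56 = - \frac{169}{3}$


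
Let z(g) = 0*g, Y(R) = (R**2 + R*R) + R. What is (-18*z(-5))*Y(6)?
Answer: 0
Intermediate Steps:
Y(R) = R + 2*R**2 (Y(R) = (R**2 + R**2) + R = 2*R**2 + R = R + 2*R**2)
z(g) = 0
(-18*z(-5))*Y(6) = (-18*0)*(6*(1 + 2*6)) = 0*(6*(1 + 12)) = 0*(6*13) = 0*78 = 0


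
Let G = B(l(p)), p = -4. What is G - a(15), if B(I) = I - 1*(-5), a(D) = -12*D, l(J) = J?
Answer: 181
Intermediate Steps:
B(I) = 5 + I (B(I) = I + 5 = 5 + I)
G = 1 (G = 5 - 4 = 1)
G - a(15) = 1 - (-12)*15 = 1 - 1*(-180) = 1 + 180 = 181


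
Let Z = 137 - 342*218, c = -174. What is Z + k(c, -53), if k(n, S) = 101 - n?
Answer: -74144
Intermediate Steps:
Z = -74419 (Z = 137 - 74556 = -74419)
Z + k(c, -53) = -74419 + (101 - 1*(-174)) = -74419 + (101 + 174) = -74419 + 275 = -74144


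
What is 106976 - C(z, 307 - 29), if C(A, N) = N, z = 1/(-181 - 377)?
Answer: 106698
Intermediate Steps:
z = -1/558 (z = 1/(-558) = -1/558 ≈ -0.0017921)
106976 - C(z, 307 - 29) = 106976 - (307 - 29) = 106976 - 1*278 = 106976 - 278 = 106698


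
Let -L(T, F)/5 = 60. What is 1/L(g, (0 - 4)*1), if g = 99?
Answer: -1/300 ≈ -0.0033333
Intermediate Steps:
L(T, F) = -300 (L(T, F) = -5*60 = -300)
1/L(g, (0 - 4)*1) = 1/(-300) = -1/300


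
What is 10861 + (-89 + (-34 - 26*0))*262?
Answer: -21365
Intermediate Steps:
10861 + (-89 + (-34 - 26*0))*262 = 10861 + (-89 + (-34 + 0))*262 = 10861 + (-89 - 34)*262 = 10861 - 123*262 = 10861 - 32226 = -21365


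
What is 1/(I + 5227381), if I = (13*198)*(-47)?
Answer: 1/5106403 ≈ 1.9583e-7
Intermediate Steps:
I = -120978 (I = 2574*(-47) = -120978)
1/(I + 5227381) = 1/(-120978 + 5227381) = 1/5106403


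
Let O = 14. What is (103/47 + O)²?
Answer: 579121/2209 ≈ 262.16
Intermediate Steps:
(103/47 + O)² = (103/47 + 14)² = (761/47)² = 579121/2209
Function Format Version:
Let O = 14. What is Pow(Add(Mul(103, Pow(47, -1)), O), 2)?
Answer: Rational(579121, 2209) ≈ 262.16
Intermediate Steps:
Pow(Add(Mul(103, Pow(47, -1)), O), 2) = Pow(Add(Mul(103, Pow(47, -1)), 14), 2) = Pow(Add(Mul(103, Rational(1, 47)), 14), 2) = Pow(Add(Rational(103, 47), 14), 2) = Pow(Rational(761, 47), 2) = Rational(579121, 2209)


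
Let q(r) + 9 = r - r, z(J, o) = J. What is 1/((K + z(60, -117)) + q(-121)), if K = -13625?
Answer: -1/13574 ≈ -7.3670e-5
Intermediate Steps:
q(r) = -9 (q(r) = -9 + (r - r) = -9 + 0 = -9)
1/((K + z(60, -117)) + q(-121)) = 1/((-13625 + 60) - 9) = 1/(-13565 - 9) = 1/(-13574) = -1/13574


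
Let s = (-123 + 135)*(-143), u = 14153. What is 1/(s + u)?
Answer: 1/12437 ≈ 8.0405e-5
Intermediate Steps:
s = -1716 (s = 12*(-143) = -1716)
1/(s + u) = 1/(-1716 + 14153) = 1/12437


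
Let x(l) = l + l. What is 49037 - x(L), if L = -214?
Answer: 49465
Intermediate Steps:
x(l) = 2*l
49037 - x(L) = 49037 - 2*(-214) = 49037 - 1*(-428) = 49037 + 428 = 49465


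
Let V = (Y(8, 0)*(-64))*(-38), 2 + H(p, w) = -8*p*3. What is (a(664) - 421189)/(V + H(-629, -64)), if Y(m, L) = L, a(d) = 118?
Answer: -421071/15094 ≈ -27.897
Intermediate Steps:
H(p, w) = -2 - 24*p (H(p, w) = -2 - 8*p*3 = -2 - 24*p)
V = 0 (V = (0*(-64))*(-38) = 0*(-38) = 0)
(a(664) - 421189)/(V + H(-629, -64)) = (118 - 421189)/(0 + (-2 - 24*(-629))) = -421071/(0 + (-2 + 15096)) = -421071/(0 + 15094) = -421071/15094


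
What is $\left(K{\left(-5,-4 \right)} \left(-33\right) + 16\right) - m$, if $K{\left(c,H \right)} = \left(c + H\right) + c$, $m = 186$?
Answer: $292$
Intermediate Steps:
$K{\left(c,H \right)} = H + 2 c$ ($K{\left(c,H \right)} = \left(H + c\right) + c = H + 2 c$)
$\left(K{\left(-5,-4 \right)} \left(-33\right) + 16\right) - m = \left(\left(-4 + 2 \left(-5\right)\right) \left(-33\right) + 16\right) - 186 = \left(\left(-4 - 10\right) \left(-33\right) + 16\right) - 186 = \left(\left(-14\right) \left(-33\right) + 16\right) - 186 = \left(462 + 16\right) - 186 = 478 - 186 = 292$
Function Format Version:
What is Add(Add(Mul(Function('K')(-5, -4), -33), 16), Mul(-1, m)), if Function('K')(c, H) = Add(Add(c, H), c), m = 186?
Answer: 292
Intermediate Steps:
Function('K')(c, H) = Add(H, Mul(2, c)) (Function('K')(c, H) = Add(Add(H, c), c) = Add(H, Mul(2, c)))
Add(Add(Mul(Function('K')(-5, -4), -33), 16), Mul(-1, m)) = Add(Add(Mul(Add(-4, Mul(2, -5)), -33), 16), Mul(-1, 186)) = Add(Add(Mul(Add(-4, -10), -33), 16), -186) = Add(Add(Mul(-14, -33), 16), -186) = Add(Add(462, 16), -186) = Add(478, -186) = 292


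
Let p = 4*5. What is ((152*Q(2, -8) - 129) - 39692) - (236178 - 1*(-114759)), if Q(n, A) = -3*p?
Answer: -399878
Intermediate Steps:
p = 20
Q(n, A) = -60 (Q(n, A) = -3*20 = -60)
((152*Q(2, -8) - 129) - 39692) - (236178 - 1*(-114759)) = ((152*(-60) - 129) - 39692) - (236178 - 1*(-114759)) = ((-9120 - 129) - 39692) - (236178 + 114759) = (-9249 - 39692) - 1*350937 = -48941 - 350937 = -399878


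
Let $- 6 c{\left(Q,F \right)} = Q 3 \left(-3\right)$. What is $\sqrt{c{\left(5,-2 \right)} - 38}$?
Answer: $\frac{i \sqrt{122}}{2} \approx 5.5227 i$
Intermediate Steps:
$c{\left(Q,F \right)} = \frac{3 Q}{2}$ ($c{\left(Q,F \right)} = - \frac{Q 3 \left(-3\right)}{6} = - \frac{3 Q \left(-3\right)}{6} = - \frac{\left(-9\right) Q}{6} = \frac{3 Q}{2}$)
$\sqrt{c{\left(5,-2 \right)} - 38} = \sqrt{\frac{3}{2} \cdot 5 - 38} = \sqrt{\frac{15}{2} - 38} = \sqrt{- \frac{61}{2}} = \frac{i \sqrt{122}}{2}$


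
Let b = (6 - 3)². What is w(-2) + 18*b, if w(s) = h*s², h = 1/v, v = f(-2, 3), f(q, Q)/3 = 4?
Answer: 487/3 ≈ 162.33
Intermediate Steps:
b = 9 (b = 3² = 9)
f(q, Q) = 12 (f(q, Q) = 3*4 = 12)
v = 12
h = 1/12 ≈ 0.083333
w(s) = s²/12
w(-2) + 18*b = (1/12)*(-2)² + 18*9 = (1/12)*4 + 162 = ⅓ + 162 = 487/3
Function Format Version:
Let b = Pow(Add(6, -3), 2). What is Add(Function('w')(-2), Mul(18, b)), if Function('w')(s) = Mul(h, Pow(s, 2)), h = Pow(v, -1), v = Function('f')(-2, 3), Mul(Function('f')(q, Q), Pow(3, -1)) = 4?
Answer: Rational(487, 3) ≈ 162.33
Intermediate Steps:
b = 9 (b = Pow(3, 2) = 9)
Function('f')(q, Q) = 12 (Function('f')(q, Q) = Mul(3, 4) = 12)
v = 12
h = Rational(1, 12) (h = Pow(12, -1) = Rational(1, 12) ≈ 0.083333)
Function('w')(s) = Mul(Rational(1, 12), Pow(s, 2))
Add(Function('w')(-2), Mul(18, b)) = Add(Mul(Rational(1, 12), Pow(-2, 2)), Mul(18, 9)) = Add(Mul(Rational(1, 12), 4), 162) = Add(Rational(1, 3), 162) = Rational(487, 3)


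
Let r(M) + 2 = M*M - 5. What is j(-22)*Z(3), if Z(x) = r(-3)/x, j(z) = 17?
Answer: 34/3 ≈ 11.333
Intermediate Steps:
r(M) = -7 + M² (r(M) = -2 + (M*M - 5) = -2 + (M² - 5) = -2 + (-5 + M²) = -7 + M²)
Z(x) = 2/x (Z(x) = (-7 + (-3)²)/x = (-7 + 9)/x = 2/x)
j(-22)*Z(3) = 17*(2/3) = 17*(2*(⅓)) = 17*(⅔) = 34/3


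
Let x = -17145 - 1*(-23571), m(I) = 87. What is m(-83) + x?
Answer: 6513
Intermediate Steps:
x = 6426 (x = -17145 + 23571 = 6426)
m(-83) + x = 87 + 6426 = 6513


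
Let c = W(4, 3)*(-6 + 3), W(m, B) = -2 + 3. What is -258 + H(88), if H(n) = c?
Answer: -261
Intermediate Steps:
W(m, B) = 1
c = -3 (c = 1*(-6 + 3) = 1*(-3) = -3)
H(n) = -3
-258 + H(88) = -258 - 3 = -261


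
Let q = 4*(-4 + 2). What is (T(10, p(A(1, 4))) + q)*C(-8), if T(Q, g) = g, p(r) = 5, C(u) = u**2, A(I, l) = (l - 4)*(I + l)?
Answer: -192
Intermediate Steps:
A(I, l) = (-4 + l)*(I + l)
q = -8 (q = 4*(-2) = -8)
(T(10, p(A(1, 4))) + q)*C(-8) = (5 - 8)*(-8)**2 = -3*64 = -192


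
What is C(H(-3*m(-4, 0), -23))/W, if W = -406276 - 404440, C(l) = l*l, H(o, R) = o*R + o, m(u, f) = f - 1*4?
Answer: -17424/202679 ≈ -0.085968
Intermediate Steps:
m(u, f) = -4 + f (m(u, f) = f - 4 = -4 + f)
H(o, R) = o + R*o (H(o, R) = R*o + o = o + R*o)
C(l) = l**2
W = -810716
C(H(-3*m(-4, 0), -23))/W = ((-3*(-4 + 0))*(1 - 23))**2/(-810716) = (-3*(-4)*(-22))**2*(-1/810716) = (12*(-22))**2*(-1/810716) = (-264)**2*(-1/810716) = 69696*(-1/810716) = -17424/202679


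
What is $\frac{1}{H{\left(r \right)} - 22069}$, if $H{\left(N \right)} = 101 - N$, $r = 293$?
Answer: $- \frac{1}{22261} \approx -4.4922 \cdot 10^{-5}$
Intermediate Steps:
$\frac{1}{H{\left(r \right)} - 22069} = \frac{1}{\left(101 - 293\right) - 22069} = \frac{1}{-192 - 22069} = \frac{1}{-22261} = - \frac{1}{22261}$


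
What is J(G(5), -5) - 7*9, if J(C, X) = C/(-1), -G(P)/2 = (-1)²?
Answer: -61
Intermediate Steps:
G(P) = -2 (G(P) = -2*(-1)² = -2*1 = -2)
J(C, X) = -C (J(C, X) = C*(-1) = -C)
J(G(5), -5) - 7*9 = -1*(-2) - 7*9 = 2 - 63 = -61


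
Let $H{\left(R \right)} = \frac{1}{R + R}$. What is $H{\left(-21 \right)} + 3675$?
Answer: $\frac{154349}{42} \approx 3675.0$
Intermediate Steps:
$H{\left(R \right)} = \frac{1}{2 R}$
$H{\left(-21 \right)} + 3675 = \frac{1}{2 \left(-21\right)} + 3675 = \frac{1}{2} \left(- \frac{1}{21}\right) + 3675 = - \frac{1}{42} + 3675 = \frac{154349}{42}$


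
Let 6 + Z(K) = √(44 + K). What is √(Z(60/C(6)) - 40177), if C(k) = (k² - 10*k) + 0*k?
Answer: √(-160732 + 2*√166)/2 ≈ 200.44*I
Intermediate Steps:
C(k) = k² - 10*k (C(k) = (k² - 10*k) + 0 = k² - 10*k)
Z(K) = -6 + √(44 + K)
√(Z(60/C(6)) - 40177) = √((-6 + √(44 + 60/((6*(-10 + 6))))) - 40177) = √((-6 + √(44 + 60/((6*(-4))))) - 40177) = √((-6 + √(44 + 60/(-24))) - 40177) = √((-6 + √(44 + 60*(-1/24))) - 40177) = √((-6 + √(44 - 5/2)) - 40177) = √((-6 + √(83/2)) - 40177) = √((-6 + √166/2) - 40177) = √(-40183 + √166/2)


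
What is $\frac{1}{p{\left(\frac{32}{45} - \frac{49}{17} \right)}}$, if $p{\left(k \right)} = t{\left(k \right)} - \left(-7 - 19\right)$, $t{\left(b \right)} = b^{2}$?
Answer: $\frac{585225}{17974771} \approx 0.032558$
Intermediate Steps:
$p{\left(k \right)} = 26 + k^{2}$ ($p{\left(k \right)} = k^{2} - \left(-7 - 19\right) = k^{2} - -26 = k^{2} + 26 = 26 + k^{2}$)
$\frac{1}{p{\left(\frac{32}{45} - \frac{49}{17} \right)}} = \frac{1}{26 + \left(\frac{32}{45} - \frac{49}{17}\right)^{2}} = \frac{1}{26 + \left(- \frac{1661}{765}\right)^{2}} = \frac{1}{26 + \frac{2758921}{585225}} = \frac{1}{\frac{17974771}{585225}} = \frac{585225}{17974771}$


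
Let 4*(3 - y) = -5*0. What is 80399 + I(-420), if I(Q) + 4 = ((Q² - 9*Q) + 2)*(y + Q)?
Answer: -75055499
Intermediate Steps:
y = 3 (y = 3 - (-5)*0/4 = 3 - ¼*0 = 3 + 0 = 3)
I(Q) = -4 + (3 + Q)*(2 + Q² - 9*Q) (I(Q) = -4 + ((Q² - 9*Q) + 2)*(3 + Q) = -4 + (2 + Q² - 9*Q)*(3 + Q) = -4 + (3 + Q)*(2 + Q² - 9*Q))
80399 + I(-420) = 80399 + (2 + (-420)³ - 25*(-420) - 6*(-420)²) = 80399 + (2 - 74088000 + 10500 - 6*176400) = 80399 + (2 - 74088000 + 10500 - 1058400) = 80399 - 75135898 = -75055499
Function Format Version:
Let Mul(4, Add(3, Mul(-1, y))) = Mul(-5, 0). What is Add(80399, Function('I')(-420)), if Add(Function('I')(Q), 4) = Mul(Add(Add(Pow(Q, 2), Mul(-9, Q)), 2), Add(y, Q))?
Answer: -75055499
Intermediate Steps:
y = 3 (y = Add(3, Mul(Rational(-1, 4), Mul(-5, 0))) = Add(3, Mul(Rational(-1, 4), 0)) = Add(3, 0) = 3)
Function('I')(Q) = Add(-4, Mul(Add(3, Q), Add(2, Pow(Q, 2), Mul(-9, Q)))) (Function('I')(Q) = Add(-4, Mul(Add(Add(Pow(Q, 2), Mul(-9, Q)), 2), Add(3, Q))) = Add(-4, Mul(Add(2, Pow(Q, 2), Mul(-9, Q)), Add(3, Q))) = Add(-4, Mul(Add(3, Q), Add(2, Pow(Q, 2), Mul(-9, Q)))))
Add(80399, Function('I')(-420)) = Add(80399, Add(2, Pow(-420, 3), Mul(-25, -420), Mul(-6, Pow(-420, 2)))) = Add(80399, Add(2, -74088000, 10500, Mul(-6, 176400))) = Add(80399, Add(2, -74088000, 10500, -1058400)) = Add(80399, -75135898) = -75055499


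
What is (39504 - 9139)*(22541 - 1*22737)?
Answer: -5951540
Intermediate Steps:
(39504 - 9139)*(22541 - 1*22737) = 30365*(22541 - 22737) = 30365*(-196) = -5951540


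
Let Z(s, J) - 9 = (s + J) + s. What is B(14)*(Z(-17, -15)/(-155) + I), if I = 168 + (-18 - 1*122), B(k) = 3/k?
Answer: 1314/217 ≈ 6.0553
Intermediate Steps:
Z(s, J) = 9 + J + 2*s (Z(s, J) = 9 + ((s + J) + s) = 9 + ((J + s) + s) = 9 + (J + 2*s) = 9 + J + 2*s)
I = 28 (I = 168 + (-18 - 122) = 168 - 140 = 28)
B(14)*(Z(-17, -15)/(-155) + I) = (3/14)*((9 - 15 + 2*(-17))/(-155) + 28) = (3*(1/14))*((9 - 15 - 34)*(-1/155) + 28) = 3*(-40*(-1/155) + 28)/14 = 3*(8/31 + 28)/14 = (3/14)*(876/31) = 1314/217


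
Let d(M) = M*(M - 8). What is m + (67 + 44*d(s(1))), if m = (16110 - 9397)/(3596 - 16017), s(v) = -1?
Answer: 5744210/12421 ≈ 462.46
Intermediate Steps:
d(M) = M*(-8 + M)
m = -6713/12421 (m = 6713/(-12421) = 6713*(-1/12421) = -6713/12421 ≈ -0.54046)
m + (67 + 44*d(s(1))) = -6713/12421 + (67 + 44*(-(-8 - 1))) = -6713/12421 + (67 + 44*(-1*(-9))) = -6713/12421 + (67 + 44*9) = -6713/12421 + (67 + 396) = -6713/12421 + 463 = 5744210/12421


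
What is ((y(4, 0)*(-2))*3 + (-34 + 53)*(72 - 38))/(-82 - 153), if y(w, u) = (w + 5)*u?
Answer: -646/235 ≈ -2.7489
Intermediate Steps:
y(w, u) = u*(5 + w) (y(w, u) = (5 + w)*u = u*(5 + w))
((y(4, 0)*(-2))*3 + (-34 + 53)*(72 - 38))/(-82 - 153) = (((0*(5 + 4))*(-2))*3 + (-34 + 53)*(72 - 38))/(-82 - 153) = (((0*9)*(-2))*3 + 19*34)/(-235) = ((0*(-2))*3 + 646)*(-1/235) = (0*3 + 646)*(-1/235) = (0 + 646)*(-1/235) = 646*(-1/235) = -646/235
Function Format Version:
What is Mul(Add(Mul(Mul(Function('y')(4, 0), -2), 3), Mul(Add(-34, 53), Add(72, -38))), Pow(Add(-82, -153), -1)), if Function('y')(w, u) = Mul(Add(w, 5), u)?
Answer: Rational(-646, 235) ≈ -2.7489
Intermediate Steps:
Function('y')(w, u) = Mul(u, Add(5, w)) (Function('y')(w, u) = Mul(Add(5, w), u) = Mul(u, Add(5, w)))
Mul(Add(Mul(Mul(Function('y')(4, 0), -2), 3), Mul(Add(-34, 53), Add(72, -38))), Pow(Add(-82, -153), -1)) = Mul(Add(Mul(Mul(Mul(0, Add(5, 4)), -2), 3), Mul(Add(-34, 53), Add(72, -38))), Pow(Add(-82, -153), -1)) = Mul(Add(Mul(Mul(Mul(0, 9), -2), 3), Mul(19, 34)), Pow(-235, -1)) = Mul(Add(Mul(Mul(0, -2), 3), 646), Rational(-1, 235)) = Mul(Add(Mul(0, 3), 646), Rational(-1, 235)) = Mul(Add(0, 646), Rational(-1, 235)) = Mul(646, Rational(-1, 235)) = Rational(-646, 235)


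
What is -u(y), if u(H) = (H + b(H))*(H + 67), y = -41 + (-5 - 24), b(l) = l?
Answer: -420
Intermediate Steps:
y = -70 (y = -41 - 29 = -70)
u(H) = 2*H*(67 + H) (u(H) = (H + H)*(H + 67) = (2*H)*(67 + H) = 2*H*(67 + H))
-u(y) = -2*(-70)*(67 - 70) = -2*(-70)*(-3) = -1*420 = -420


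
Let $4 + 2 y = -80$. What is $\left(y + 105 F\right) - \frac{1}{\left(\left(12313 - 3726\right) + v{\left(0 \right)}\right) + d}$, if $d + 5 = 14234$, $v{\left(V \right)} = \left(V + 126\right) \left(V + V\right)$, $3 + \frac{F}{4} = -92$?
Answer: $- \frac{911316673}{22816} \approx -39942.0$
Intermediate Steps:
$F = -380$ ($F = -12 + 4 \left(-92\right) = -12 - 368 = -380$)
$v{\left(V \right)} = 2 V \left(126 + V\right)$ ($v{\left(V \right)} = \left(126 + V\right) 2 V = 2 V \left(126 + V\right)$)
$d = 14229$ ($d = -5 + 14234 = 14229$)
$y = -42$ ($y = -2 + \frac{1}{2} \left(-80\right) = -2 - 40 = -42$)
$\left(y + 105 F\right) - \frac{1}{\left(\left(12313 - 3726\right) + v{\left(0 \right)}\right) + d} = \left(-42 + 105 \left(-380\right)\right) - \frac{1}{\left(\left(12313 - 3726\right) + 2 \cdot 0 \left(126 + 0\right)\right) + 14229} = \left(-42 - 39900\right) - \frac{1}{\left(8587 + 2 \cdot 0 \cdot 126\right) + 14229} = -39942 - \frac{1}{\left(8587 + 0\right) + 14229} = -39942 - \frac{1}{8587 + 14229} = -39942 - \frac{1}{22816} = - \frac{911316673}{22816}$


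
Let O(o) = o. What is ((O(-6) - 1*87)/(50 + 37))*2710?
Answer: -84010/29 ≈ -2896.9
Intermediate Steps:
((O(-6) - 1*87)/(50 + 37))*2710 = ((-6 - 1*87)/(50 + 37))*2710 = ((-6 - 87)/87)*2710 = -93*1/87*2710 = -31/29*2710 = -84010/29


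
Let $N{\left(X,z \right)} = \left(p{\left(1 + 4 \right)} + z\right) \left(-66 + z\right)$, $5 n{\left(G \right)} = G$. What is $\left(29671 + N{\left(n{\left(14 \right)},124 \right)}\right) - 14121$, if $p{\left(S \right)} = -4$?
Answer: $22510$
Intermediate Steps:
$n{\left(G \right)} = \frac{G}{5}$
$N{\left(X,z \right)} = \left(-66 + z\right) \left(-4 + z\right)$ ($N{\left(X,z \right)} = \left(-4 + z\right) \left(-66 + z\right) = \left(-66 + z\right) \left(-4 + z\right)$)
$\left(29671 + N{\left(n{\left(14 \right)},124 \right)}\right) - 14121 = \left(29671 + \left(264 + 124^{2} - 8680\right)\right) - 14121 = \left(29671 + \left(264 + 15376 - 8680\right)\right) - 14121 = \left(29671 + 6960\right) - 14121 = 36631 - 14121 = 22510$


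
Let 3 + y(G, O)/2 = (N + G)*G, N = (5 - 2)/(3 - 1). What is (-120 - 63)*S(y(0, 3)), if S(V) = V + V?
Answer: 2196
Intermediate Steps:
N = 3/2 ≈ 1.5000
y(G, O) = -6 + 2*G*(3/2 + G) (y(G, O) = -6 + 2*((3/2 + G)*G) = -6 + 2*(G*(3/2 + G)) = -6 + 2*G*(3/2 + G))
S(V) = 2*V
(-120 - 63)*S(y(0, 3)) = (-120 - 63)*(2*(-6 + 2*0² + 3*0)) = -366*(-6 + 2*0 + 0) = -366*(-6 + 0 + 0) = -366*(-6) = -183*(-12) = 2196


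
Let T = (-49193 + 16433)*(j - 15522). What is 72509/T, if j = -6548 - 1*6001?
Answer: 72509/919605960 ≈ 7.8848e-5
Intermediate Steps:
j = -12549 (j = -6548 - 6001 = -12549)
T = 919605960 (T = (-49193 + 16433)*(-12549 - 15522) = -32760*(-28071) = 919605960)
72509/T = 72509/919605960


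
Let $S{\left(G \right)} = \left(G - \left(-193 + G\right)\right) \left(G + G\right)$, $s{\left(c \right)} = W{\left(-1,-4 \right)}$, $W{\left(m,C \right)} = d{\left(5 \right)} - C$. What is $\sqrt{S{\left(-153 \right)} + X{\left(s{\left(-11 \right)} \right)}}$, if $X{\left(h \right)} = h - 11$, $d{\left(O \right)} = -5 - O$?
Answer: $5 i \sqrt{2363} \approx 243.05 i$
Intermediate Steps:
$W{\left(m,C \right)} = -10 - C$ ($W{\left(m,C \right)} = \left(-5 - 5\right) - C = -10 - C$)
$s{\left(c \right)} = -6$ ($s{\left(c \right)} = -10 - -4 = -10 + 4 = -6$)
$S{\left(G \right)} = 386 G$ ($S{\left(G \right)} = 193 \cdot 2 G = 386 G$)
$X{\left(h \right)} = -11 + h$
$\sqrt{S{\left(-153 \right)} + X{\left(s{\left(-11 \right)} \right)}} = \sqrt{386 \left(-153\right) - 17} = \sqrt{-59058 - 17} = \sqrt{-59075} = 5 i \sqrt{2363}$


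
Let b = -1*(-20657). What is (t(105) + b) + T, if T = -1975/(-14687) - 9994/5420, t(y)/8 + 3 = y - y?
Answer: 821161881721/39801770 ≈ 20631.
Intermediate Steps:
t(y) = -24 (t(y) = -24 + 8*(y - y) = -24 + 8*0 = -24 + 0 = -24)
T = -68038689/39801770 (T = -1975*(-1/14687) - 9994*1/5420 = 1975/14687 - 4997/2710 = -68038689/39801770 ≈ -1.7094)
b = 20657
(t(105) + b) + T = (-24 + 20657) - 68038689/39801770 = 20633 - 68038689/39801770 = 821161881721/39801770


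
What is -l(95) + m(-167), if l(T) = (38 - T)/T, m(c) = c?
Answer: -832/5 ≈ -166.40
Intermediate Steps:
l(T) = (38 - T)/T
-l(95) + m(-167) = -(38 - 1*95)/95 - 167 = -(38 - 95)/95 - 167 = -(-57)/95 - 167 = -1*(-⅗) - 167 = ⅗ - 167 = -832/5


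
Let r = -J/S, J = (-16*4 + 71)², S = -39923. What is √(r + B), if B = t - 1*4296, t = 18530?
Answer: √22686804909613/39923 ≈ 119.31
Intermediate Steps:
J = 49 (J = (-64 + 71)² = 7² = 49)
r = 49/39923 (r = -49/(-39923) = -49*(-1)/39923 = -1*(-49/39923) = 49/39923 ≈ 0.0012274)
B = 14234 (B = 18530 - 1*4296 = 18530 - 4296 = 14234)
√(r + B) = √(49/39923 + 14234) = √(568264031/39923) = √22686804909613/39923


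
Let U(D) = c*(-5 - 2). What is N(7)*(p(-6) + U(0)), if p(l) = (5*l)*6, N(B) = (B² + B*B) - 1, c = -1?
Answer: -16781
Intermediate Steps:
N(B) = -1 + 2*B² (N(B) = (B² + B²) - 1 = 2*B² - 1 = -1 + 2*B²)
p(l) = 30*l
U(D) = 7 (U(D) = -(-5 - 2) = -1*(-7) = 7)
N(7)*(p(-6) + U(0)) = (-1 + 2*7²)*(30*(-6) + 7) = (-1 + 2*49)*(-180 + 7) = (-1 + 98)*(-173) = 97*(-173) = -16781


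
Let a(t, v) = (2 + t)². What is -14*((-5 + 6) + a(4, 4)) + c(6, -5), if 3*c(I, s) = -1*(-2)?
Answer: -1552/3 ≈ -517.33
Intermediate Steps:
c(I, s) = ⅔ (c(I, s) = (-1*(-2))/3 = (⅓)*2 = ⅔)
-14*((-5 + 6) + a(4, 4)) + c(6, -5) = -14*((-5 + 6) + (2 + 4)²) + ⅔ = -14*(1 + 6²) + ⅔ = -14*(1 + 36) + ⅔ = -14*37 + ⅔ = -518 + ⅔ = -1552/3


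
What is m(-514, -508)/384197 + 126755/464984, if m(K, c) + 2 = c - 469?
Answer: 4385788309/16240496168 ≈ 0.27005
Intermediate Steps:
m(K, c) = -471 + c (m(K, c) = -2 + (c - 469) = -2 + (-469 + c) = -471 + c)
m(-514, -508)/384197 + 126755/464984 = (-471 - 508)/384197 + 126755/464984 = -979*1/384197 + 126755*(1/464984) = -89/34927 + 126755/464984 = 4385788309/16240496168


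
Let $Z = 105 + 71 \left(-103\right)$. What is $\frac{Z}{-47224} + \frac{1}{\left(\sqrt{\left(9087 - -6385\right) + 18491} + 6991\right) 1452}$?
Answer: $\frac{63895223321609}{418616270436408} - \frac{\sqrt{33963}}{70915851336} \approx 0.15263$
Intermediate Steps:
$Z = -7208$ ($Z = 105 - 7313 = -7208$)
$\frac{Z}{-47224} + \frac{1}{\left(\sqrt{\left(9087 - -6385\right) + 18491} + 6991\right) 1452} = - \frac{7208}{-47224} + \frac{1}{\left(\sqrt{\left(9087 - -6385\right) + 18491} + 6991\right) 1452} = \left(-7208\right) \left(- \frac{1}{47224}\right) + \frac{1}{\sqrt{\left(9087 + 6385\right) + 18491} + 6991} \cdot \frac{1}{1452} = \frac{901}{5903} + \frac{1}{\sqrt{15472 + 18491} + 6991} \cdot \frac{1}{1452} = \frac{901}{5903} + \frac{1}{\sqrt{33963} + 6991} \cdot \frac{1}{1452} = \frac{901}{5903} + \frac{1}{6991 + \sqrt{33963}} \cdot \frac{1}{1452} = \frac{901}{5903} + \frac{1}{1452 \left(6991 + \sqrt{33963}\right)}$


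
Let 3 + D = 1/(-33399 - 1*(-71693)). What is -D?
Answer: 114881/38294 ≈ 3.0000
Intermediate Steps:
D = -114881/38294 (D = -3 + 1/(-33399 - 1*(-71693)) = -3 + 1/(-33399 + 71693) = -3 + 1/38294 = -114881/38294 ≈ -3.0000)
-D = -1*(-114881/38294) = 114881/38294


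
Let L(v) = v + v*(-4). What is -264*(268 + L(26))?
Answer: -50160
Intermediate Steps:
L(v) = -3*v (L(v) = v - 4*v = -3*v)
-264*(268 + L(26)) = -264*(268 - 3*26) = -264*(268 - 78) = -264*190 = -50160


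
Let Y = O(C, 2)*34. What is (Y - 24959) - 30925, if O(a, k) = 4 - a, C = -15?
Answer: -55238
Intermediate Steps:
Y = 646 (Y = (4 - 1*(-15))*34 = (4 + 15)*34 = 19*34 = 646)
(Y - 24959) - 30925 = (646 - 24959) - 30925 = -24313 - 30925 = -55238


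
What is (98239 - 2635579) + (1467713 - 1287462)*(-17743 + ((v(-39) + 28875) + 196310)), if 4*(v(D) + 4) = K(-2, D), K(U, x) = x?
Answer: 149546448603/4 ≈ 3.7387e+10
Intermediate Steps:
v(D) = -4 + D/4
(98239 - 2635579) + (1467713 - 1287462)*(-17743 + ((v(-39) + 28875) + 196310)) = (98239 - 2635579) + (1467713 - 1287462)*(-17743 + (((-4 + (¼)*(-39)) + 28875) + 196310)) = -2537340 + 180251*(-17743 + (((-4 - 39/4) + 28875) + 196310)) = -2537340 + 180251*(-17743 + ((-55/4 + 28875) + 196310)) = -2537340 + 180251*(-17743 + (115445/4 + 196310)) = -2537340 + 180251*(-17743 + 900685/4) = -2537340 + 180251*(829713/4) = -2537340 + 149556597963/4 = 149546448603/4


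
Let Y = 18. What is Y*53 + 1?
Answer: 955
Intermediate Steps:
Y*53 + 1 = 18*53 + 1 = 954 + 1 = 955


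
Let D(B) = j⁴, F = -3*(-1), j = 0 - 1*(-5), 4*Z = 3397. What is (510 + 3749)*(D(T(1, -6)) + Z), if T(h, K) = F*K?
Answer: 25115323/4 ≈ 6.2788e+6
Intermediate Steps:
Z = 3397/4 (Z = (¼)*3397 = 3397/4 ≈ 849.25)
j = 5 (j = 0 + 5 = 5)
F = 3
T(h, K) = 3*K
D(B) = 625 (D(B) = 5⁴ = 625)
(510 + 3749)*(D(T(1, -6)) + Z) = (510 + 3749)*(625 + 3397/4) = 4259*(5897/4) = 25115323/4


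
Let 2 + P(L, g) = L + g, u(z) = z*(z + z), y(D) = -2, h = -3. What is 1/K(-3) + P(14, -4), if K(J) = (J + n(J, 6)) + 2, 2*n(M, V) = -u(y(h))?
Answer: 39/5 ≈ 7.8000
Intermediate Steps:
u(z) = 2*z**2 (u(z) = z*(2*z) = 2*z**2)
P(L, g) = -2 + L + g (P(L, g) = -2 + (L + g) = -2 + L + g)
n(M, V) = -4 (n(M, V) = (-2*(-2)**2)/2 = (-2*4)/2 = (-1*8)/2 = (1/2)*(-8) = -4)
K(J) = -2 + J (K(J) = (J - 4) + 2 = (-4 + J) + 2 = -2 + J)
1/K(-3) + P(14, -4) = 1/(-2 - 3) + (-2 + 14 - 4) = 1/(-5) + 8 = -1/5 + 8 = 39/5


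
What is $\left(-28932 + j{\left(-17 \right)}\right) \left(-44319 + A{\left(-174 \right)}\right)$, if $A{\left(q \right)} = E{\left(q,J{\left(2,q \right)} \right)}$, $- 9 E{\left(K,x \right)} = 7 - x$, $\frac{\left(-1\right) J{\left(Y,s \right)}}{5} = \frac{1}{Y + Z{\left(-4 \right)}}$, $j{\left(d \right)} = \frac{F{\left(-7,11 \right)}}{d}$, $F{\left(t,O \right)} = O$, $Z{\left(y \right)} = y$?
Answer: $\frac{43597535345}{34} \approx 1.2823 \cdot 10^{9}$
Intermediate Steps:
$j{\left(d \right)} = \frac{11}{d}$
$J{\left(Y,s \right)} = - \frac{5}{-4 + Y}$ ($J{\left(Y,s \right)} = - \frac{5}{Y - 4} = - \frac{5}{-4 + Y}$)
$E{\left(K,x \right)} = - \frac{7}{9} + \frac{x}{9}$ ($E{\left(K,x \right)} = - \frac{7 - x}{9} = - \frac{7}{9} + \frac{x}{9}$)
$A{\left(q \right)} = - \frac{1}{2}$ ($A{\left(q \right)} = - \frac{7}{9} + \frac{\left(-5\right) \frac{1}{-4 + 2}}{9} = - \frac{7}{9} + \frac{\left(-5\right) \frac{1}{-2}}{9} = - \frac{7}{9} + \frac{\left(-5\right) \left(- \frac{1}{2}\right)}{9} = - \frac{7}{9} + \frac{1}{9} \cdot \frac{5}{2} = - \frac{7}{9} + \frac{5}{18} = - \frac{1}{2}$)
$\left(-28932 + j{\left(-17 \right)}\right) \left(-44319 + A{\left(-174 \right)}\right) = \left(-28932 + \frac{11}{-17}\right) \left(-44319 - \frac{1}{2}\right) = \left(-28932 + 11 \left(- \frac{1}{17}\right)\right) \left(- \frac{88639}{2}\right) = \left(-28932 - \frac{11}{17}\right) \left(- \frac{88639}{2}\right) = \left(- \frac{491855}{17}\right) \left(- \frac{88639}{2}\right) = \frac{43597535345}{34}$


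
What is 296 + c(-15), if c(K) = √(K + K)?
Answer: 296 + I*√30 ≈ 296.0 + 5.4772*I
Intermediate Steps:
c(K) = √2*√K (c(K) = √(2*K) = √2*√K)
296 + c(-15) = 296 + √2*√(-15) = 296 + √2*(I*√15) = 296 + I*√30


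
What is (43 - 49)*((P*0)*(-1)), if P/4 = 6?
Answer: 0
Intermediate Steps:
P = 24 (P = 4*6 = 24)
(43 - 49)*((P*0)*(-1)) = (43 - 49)*((24*0)*(-1)) = -0*(-1) = -6*0 = 0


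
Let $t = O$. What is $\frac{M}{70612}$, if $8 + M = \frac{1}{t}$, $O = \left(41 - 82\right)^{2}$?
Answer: $- \frac{13447}{118698772} \approx -0.00011329$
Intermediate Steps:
$O = 1681$ ($O = \left(-41\right)^{2} = 1681$)
$t = 1681$
$M = - \frac{13447}{1681}$ ($M = -8 + \frac{1}{1681} = - \frac{13447}{1681} \approx -7.9994$)
$\frac{M}{70612} = - \frac{13447}{1681 \cdot 70612} = \left(- \frac{13447}{1681}\right) \frac{1}{70612} = - \frac{13447}{118698772}$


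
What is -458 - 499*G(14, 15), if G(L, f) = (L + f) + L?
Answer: -21915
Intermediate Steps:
G(L, f) = f + 2*L
-458 - 499*G(14, 15) = -458 - 499*(15 + 2*14) = -458 - 499*(15 + 28) = -458 - 499*43 = -458 - 21457 = -21915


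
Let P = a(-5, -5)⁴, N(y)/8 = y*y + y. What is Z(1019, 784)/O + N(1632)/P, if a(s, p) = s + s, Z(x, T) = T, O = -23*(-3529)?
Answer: 108157790176/50729375 ≈ 2132.1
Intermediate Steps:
O = 81167
a(s, p) = 2*s
N(y) = 8*y + 8*y² (N(y) = 8*(y*y + y) = 8*(y² + y) = 8*(y + y²) = 8*y + 8*y²)
P = 10000 (P = (2*(-5))⁴ = (-10)⁴ = 10000)
Z(1019, 784)/O + N(1632)/P = 784/81167 + (8*1632*(1 + 1632))/10000 = 784*(1/81167) + (8*1632*1633)*(1/10000) = 784/81167 + 21320448*(1/10000) = 784/81167 + 1332528/625 = 108157790176/50729375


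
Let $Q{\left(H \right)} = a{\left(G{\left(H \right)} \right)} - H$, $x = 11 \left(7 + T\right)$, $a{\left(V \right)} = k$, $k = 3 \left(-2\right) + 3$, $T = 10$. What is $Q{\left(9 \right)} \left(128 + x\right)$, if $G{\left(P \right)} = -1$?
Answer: $-3780$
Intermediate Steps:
$k = -3$ ($k = -6 + 3 = -3$)
$a{\left(V \right)} = -3$
$x = 187$ ($x = 11 \left(7 + 10\right) = 11 \cdot 17 = 187$)
$Q{\left(H \right)} = -3 - H$
$Q{\left(9 \right)} \left(128 + x\right) = \left(-3 - 9\right) \left(128 + 187\right) = \left(-3 - 9\right) 315 = \left(-12\right) 315 = -3780$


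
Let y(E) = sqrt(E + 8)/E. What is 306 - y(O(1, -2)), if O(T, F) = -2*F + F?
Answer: 306 - sqrt(10)/2 ≈ 304.42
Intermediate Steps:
O(T, F) = -F
y(E) = sqrt(8 + E)/E
306 - y(O(1, -2)) = 306 - sqrt(8 - 1*(-2))/((-1*(-2))) = 306 - sqrt(8 + 2)/2 = 306 - sqrt(10)/2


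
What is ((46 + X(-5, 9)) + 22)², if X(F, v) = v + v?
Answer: 7396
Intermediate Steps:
X(F, v) = 2*v
((46 + X(-5, 9)) + 22)² = ((46 + 2*9) + 22)² = ((46 + 18) + 22)² = (64 + 22)² = 86² = 7396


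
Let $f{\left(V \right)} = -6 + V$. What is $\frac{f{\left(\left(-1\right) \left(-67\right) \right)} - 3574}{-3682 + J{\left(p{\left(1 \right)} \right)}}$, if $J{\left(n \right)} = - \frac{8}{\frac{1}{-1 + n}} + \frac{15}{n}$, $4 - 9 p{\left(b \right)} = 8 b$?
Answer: $\frac{126468}{133351} \approx 0.94838$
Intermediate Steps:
$p{\left(b \right)} = \frac{4}{9} - \frac{8 b}{9}$
$J{\left(n \right)} = 8 - 8 n + \frac{15}{n}$ ($J{\left(n \right)} = - 8 \left(-1 + n\right) + \frac{15}{n} = \left(8 - 8 n\right) + \frac{15}{n} = 8 - 8 n + \frac{15}{n}$)
$\frac{f{\left(\left(-1\right) \left(-67\right) \right)} - 3574}{-3682 + J{\left(p{\left(1 \right)} \right)}} = \frac{\left(-6 - -67\right) - 3574}{-3682 + \left(8 - 8 \left(\frac{4}{9} - \frac{8}{9}\right) + \frac{15}{\frac{4}{9} - \frac{8}{9}}\right)} = \frac{\left(-6 + 67\right) - 3574}{-3682 + \left(8 - 8 \left(\frac{4}{9} - \frac{8}{9}\right) + \frac{15}{\frac{4}{9} - \frac{8}{9}}\right)} = \frac{61 - 3574}{-3682 + \left(8 - - \frac{32}{9} + \frac{15}{- \frac{4}{9}}\right)} = - \frac{3513}{-3682 + \left(8 + \frac{32}{9} + 15 \left(- \frac{9}{4}\right)\right)} = - \frac{3513}{-3682 + \left(8 + \frac{32}{9} - \frac{135}{4}\right)} = - \frac{3513}{-3682 - \frac{799}{36}} = - \frac{3513}{- \frac{133351}{36}} = \left(-3513\right) \left(- \frac{36}{133351}\right) = \frac{126468}{133351}$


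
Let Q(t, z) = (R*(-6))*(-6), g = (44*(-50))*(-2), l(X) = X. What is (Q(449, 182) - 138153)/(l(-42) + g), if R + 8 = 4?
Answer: -138297/4358 ≈ -31.734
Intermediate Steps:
R = -4 (R = -8 + 4 = -4)
g = 4400 (g = -2200*(-2) = 4400)
Q(t, z) = -144 (Q(t, z) = -4*(-6)*(-6) = 24*(-6) = -144)
(Q(449, 182) - 138153)/(l(-42) + g) = (-144 - 138153)/(-42 + 4400) = -138297/4358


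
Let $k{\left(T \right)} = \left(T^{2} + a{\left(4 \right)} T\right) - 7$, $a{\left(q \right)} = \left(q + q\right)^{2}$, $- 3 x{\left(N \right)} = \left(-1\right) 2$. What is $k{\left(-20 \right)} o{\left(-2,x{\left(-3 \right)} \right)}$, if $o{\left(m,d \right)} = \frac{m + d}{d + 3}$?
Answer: $\frac{3548}{11} \approx 322.55$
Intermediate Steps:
$x{\left(N \right)} = \frac{2}{3}$ ($x{\left(N \right)} = - \frac{\left(-1\right) 2}{3} = \left(- \frac{1}{3}\right) \left(-2\right) = \frac{2}{3}$)
$a{\left(q \right)} = 4 q^{2}$ ($a{\left(q \right)} = \left(2 q\right)^{2} = 4 q^{2}$)
$o{\left(m,d \right)} = \frac{d + m}{3 + d}$
$k{\left(T \right)} = -7 + T^{2} + 64 T$ ($k{\left(T \right)} = \left(T^{2} + 4 \cdot 4^{2} T\right) - 7 = \left(T^{2} + 4 \cdot 16 T\right) - 7 = \left(T^{2} + 64 T\right) - 7 = -7 + T^{2} + 64 T$)
$k{\left(-20 \right)} o{\left(-2,x{\left(-3 \right)} \right)} = \left(-7 + \left(-20\right)^{2} + 64 \left(-20\right)\right) \frac{\frac{2}{3} - 2}{3 + \frac{2}{3}} = \left(-7 + 400 - 1280\right) \frac{1}{\frac{11}{3}} \left(- \frac{4}{3}\right) = - 887 \cdot \frac{3}{11} \left(- \frac{4}{3}\right) = \left(-887\right) \left(- \frac{4}{11}\right) = \frac{3548}{11}$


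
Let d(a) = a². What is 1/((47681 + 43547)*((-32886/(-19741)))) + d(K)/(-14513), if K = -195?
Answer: -114079428903067/43540799728104 ≈ -2.6201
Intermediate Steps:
1/((47681 + 43547)*((-32886/(-19741)))) + d(K)/(-14513) = 1/((47681 + 43547)*((-32886/(-19741)))) + (-195)²/(-14513) = 1/(91228*((-32886*(-1/19741)))) + 38025*(-1/14513) = 1/(91228*(32886/19741)) - 38025/14513 = (1/91228)*(19741/32886) - 38025/14513 = 19741/3000124008 - 38025/14513 = -114079428903067/43540799728104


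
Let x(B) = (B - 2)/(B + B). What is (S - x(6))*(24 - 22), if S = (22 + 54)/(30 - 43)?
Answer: -482/39 ≈ -12.359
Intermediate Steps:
x(B) = (-2 + B)/(2*B) (x(B) = (-2 + B)/((2*B)) = (-2 + B)*(1/(2*B)) = (-2 + B)/(2*B))
S = -76/13 (S = 76/(-13) = 76*(-1/13) = -76/13 ≈ -5.8462)
(S - x(6))*(24 - 22) = (-76/13 - (-2 + 6)/(2*6))*(24 - 22) = (-76/13 - 4/(2*6))*2 = (-76/13 - 1*1/3)*2 = (-76/13 - 1/3)*2 = -241/39*2 = -482/39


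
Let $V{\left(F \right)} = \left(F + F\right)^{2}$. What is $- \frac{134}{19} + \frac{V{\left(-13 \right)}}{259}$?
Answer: $- \frac{21862}{4921} \approx -4.4426$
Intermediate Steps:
$V{\left(F \right)} = 4 F^{2}$ ($V{\left(F \right)} = \left(2 F\right)^{2} = 4 F^{2}$)
$- \frac{134}{19} + \frac{V{\left(-13 \right)}}{259} = - \frac{134}{19} + \frac{4 \left(-13\right)^{2}}{259} = \left(-134\right) \frac{1}{19} + 4 \cdot 169 \cdot \frac{1}{259} = - \frac{134}{19} + 676 \cdot \frac{1}{259} = - \frac{134}{19} + \frac{676}{259} = - \frac{21862}{4921}$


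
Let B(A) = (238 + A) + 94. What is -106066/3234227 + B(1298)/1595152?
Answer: -81959801011/2579541833752 ≈ -0.031773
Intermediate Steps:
B(A) = 332 + A
-106066/3234227 + B(1298)/1595152 = -106066/3234227 + (332 + 1298)/1595152 = -106066*1/3234227 + 1630*(1/1595152) = -106066/3234227 + 815/797576 = -81959801011/2579541833752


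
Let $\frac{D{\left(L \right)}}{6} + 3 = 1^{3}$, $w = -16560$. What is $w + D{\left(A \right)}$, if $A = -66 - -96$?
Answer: $-16572$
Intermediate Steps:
$A = 30$ ($A = -66 + 96 = 30$)
$D{\left(L \right)} = -12$ ($D{\left(L \right)} = -18 + 6 \cdot 1^{3} = -18 + 6 \cdot 1 = -18 + 6 = -12$)
$w + D{\left(A \right)} = -16560 - 12 = -16572$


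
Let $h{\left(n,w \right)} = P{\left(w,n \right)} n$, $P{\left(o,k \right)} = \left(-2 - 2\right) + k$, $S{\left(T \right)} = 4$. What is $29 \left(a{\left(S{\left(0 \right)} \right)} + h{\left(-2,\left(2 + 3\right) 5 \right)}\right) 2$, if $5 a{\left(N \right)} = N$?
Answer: $\frac{3712}{5} \approx 742.4$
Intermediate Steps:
$P{\left(o,k \right)} = -4 + k$
$a{\left(N \right)} = \frac{N}{5}$
$h{\left(n,w \right)} = n \left(-4 + n\right)$ ($h{\left(n,w \right)} = \left(-4 + n\right) n = n \left(-4 + n\right)$)
$29 \left(a{\left(S{\left(0 \right)} \right)} + h{\left(-2,\left(2 + 3\right) 5 \right)}\right) 2 = 29 \left(\frac{1}{5} \cdot 4 - 2 \left(-4 - 2\right)\right) 2 = 29 \left(\frac{4}{5} - -12\right) 2 = 29 \left(\frac{4}{5} + 12\right) 2 = 29 \cdot \frac{64}{5} \cdot 2 = 29 \cdot \frac{128}{5} = \frac{3712}{5}$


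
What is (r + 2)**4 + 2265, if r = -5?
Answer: 2346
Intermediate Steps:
(r + 2)**4 + 2265 = (-5 + 2)**4 + 2265 = (-3)**4 + 2265 = 81 + 2265 = 2346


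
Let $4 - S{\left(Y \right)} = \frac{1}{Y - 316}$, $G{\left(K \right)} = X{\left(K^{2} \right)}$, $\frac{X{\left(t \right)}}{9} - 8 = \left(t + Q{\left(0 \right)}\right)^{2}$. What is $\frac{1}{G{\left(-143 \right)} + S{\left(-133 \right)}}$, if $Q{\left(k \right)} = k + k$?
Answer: $\frac{449}{1689791063766} \approx 2.6571 \cdot 10^{-10}$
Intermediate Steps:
$Q{\left(k \right)} = 2 k$
$X{\left(t \right)} = 72 + 9 t^{2}$ ($X{\left(t \right)} = 72 + 9 \left(t + 2 \cdot 0\right)^{2} = 72 + 9 \left(t + 0\right)^{2} = 72 + 9 t^{2}$)
$G{\left(K \right)} = 72 + 9 K^{4}$ ($G{\left(K \right)} = 72 + 9 \left(K^{2}\right)^{2} = 72 + 9 K^{4}$)
$S{\left(Y \right)} = 4 - \frac{1}{-316 + Y}$ ($S{\left(Y \right)} = 4 - \frac{1}{Y - 316} = 4 - \frac{1}{-316 + Y}$)
$\frac{1}{G{\left(-143 \right)} + S{\left(-133 \right)}} = \frac{1}{\left(72 + 9 \left(-143\right)^{4}\right) + \frac{-1265 + 4 \left(-133\right)}{-316 - 133}} = \frac{1}{\left(72 + 9 \cdot 418161601\right) + \frac{-1265 - 532}{-449}} = \frac{1}{\left(72 + 3763454409\right) - - \frac{1797}{449}} = \frac{1}{3763454481 + \frac{1797}{449}} = \frac{1}{\frac{1689791063766}{449}} = \frac{449}{1689791063766}$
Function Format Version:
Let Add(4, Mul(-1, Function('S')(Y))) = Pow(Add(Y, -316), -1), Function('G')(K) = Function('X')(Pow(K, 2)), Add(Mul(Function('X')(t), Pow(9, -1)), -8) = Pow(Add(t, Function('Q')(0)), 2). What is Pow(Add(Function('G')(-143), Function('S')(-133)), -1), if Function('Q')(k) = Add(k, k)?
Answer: Rational(449, 1689791063766) ≈ 2.6571e-10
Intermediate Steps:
Function('Q')(k) = Mul(2, k)
Function('X')(t) = Add(72, Mul(9, Pow(t, 2))) (Function('X')(t) = Add(72, Mul(9, Pow(Add(t, Mul(2, 0)), 2))) = Add(72, Mul(9, Pow(Add(t, 0), 2))) = Add(72, Mul(9, Pow(t, 2))))
Function('G')(K) = Add(72, Mul(9, Pow(K, 4))) (Function('G')(K) = Add(72, Mul(9, Pow(Pow(K, 2), 2))) = Add(72, Mul(9, Pow(K, 4))))
Function('S')(Y) = Add(4, Mul(-1, Pow(Add(-316, Y), -1))) (Function('S')(Y) = Add(4, Mul(-1, Pow(Add(Y, -316), -1))) = Add(4, Mul(-1, Pow(Add(-316, Y), -1))))
Pow(Add(Function('G')(-143), Function('S')(-133)), -1) = Pow(Add(Add(72, Mul(9, Pow(-143, 4))), Mul(Pow(Add(-316, -133), -1), Add(-1265, Mul(4, -133)))), -1) = Pow(Add(Add(72, Mul(9, 418161601)), Mul(Pow(-449, -1), Add(-1265, -532))), -1) = Pow(Add(Add(72, 3763454409), Mul(Rational(-1, 449), -1797)), -1) = Pow(Add(3763454481, Rational(1797, 449)), -1) = Pow(Rational(1689791063766, 449), -1) = Rational(449, 1689791063766)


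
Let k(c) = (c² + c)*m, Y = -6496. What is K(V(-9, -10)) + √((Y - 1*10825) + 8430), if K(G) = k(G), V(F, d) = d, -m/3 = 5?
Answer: -1350 + I*√8891 ≈ -1350.0 + 94.292*I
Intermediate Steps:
m = -15 (m = -3*5 = -15)
k(c) = -15*c - 15*c² (k(c) = (c² + c)*(-15) = (c + c²)*(-15) = -15*c - 15*c²)
K(G) = -15*G*(1 + G)
K(V(-9, -10)) + √((Y - 1*10825) + 8430) = -15*(-10)*(1 - 10) + √((-6496 - 1*10825) + 8430) = -15*(-10)*(-9) + √((-6496 - 10825) + 8430) = -1350 + √(-17321 + 8430) = -1350 + √(-8891) = -1350 + I*√8891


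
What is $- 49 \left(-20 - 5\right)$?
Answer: $1225$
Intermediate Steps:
$- 49 \left(-20 - 5\right) = \left(-49\right) \left(-25\right) = 1225$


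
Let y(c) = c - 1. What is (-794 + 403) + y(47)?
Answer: -345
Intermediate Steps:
y(c) = -1 + c
(-794 + 403) + y(47) = (-794 + 403) + (-1 + 47) = -391 + 46 = -345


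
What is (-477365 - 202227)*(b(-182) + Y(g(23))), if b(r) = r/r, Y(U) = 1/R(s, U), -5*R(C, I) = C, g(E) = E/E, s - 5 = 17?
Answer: -5776532/11 ≈ -5.2514e+5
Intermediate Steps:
s = 22 (s = 5 + 17 = 22)
g(E) = 1
R(C, I) = -C/5
Y(U) = -5/22 (Y(U) = 1/(-1/5*22) = 1/(-22/5) = -5/22)
b(r) = 1
(-477365 - 202227)*(b(-182) + Y(g(23))) = (-477365 - 202227)*(1 - 5/22) = -679592*17/22 = -5776532/11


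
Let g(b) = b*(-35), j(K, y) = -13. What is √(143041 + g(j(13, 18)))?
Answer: 6*√3986 ≈ 378.81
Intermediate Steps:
g(b) = -35*b
√(143041 + g(j(13, 18))) = √(143041 - 35*(-13)) = √(143041 + 455) = √143496 = 6*√3986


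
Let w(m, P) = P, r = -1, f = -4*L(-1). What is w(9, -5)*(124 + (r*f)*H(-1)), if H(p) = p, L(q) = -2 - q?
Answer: -640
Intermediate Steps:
f = 4 (f = -4*(-2 - 1*(-1)) = -4*(-2 + 1) = -4*(-1) = 4)
w(9, -5)*(124 + (r*f)*H(-1)) = -5*(124 - 1*4*(-1)) = -5*(124 - 4*(-1)) = -5*(124 + 4) = -5*128 = -640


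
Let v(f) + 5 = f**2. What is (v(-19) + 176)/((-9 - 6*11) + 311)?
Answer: 133/59 ≈ 2.2542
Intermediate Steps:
v(f) = -5 + f**2
(v(-19) + 176)/((-9 - 6*11) + 311) = ((-5 + (-19)**2) + 176)/((-9 - 6*11) + 311) = ((-5 + 361) + 176)/((-9 - 66) + 311) = (356 + 176)/(-75 + 311) = 532/236 = 532*(1/236) = 133/59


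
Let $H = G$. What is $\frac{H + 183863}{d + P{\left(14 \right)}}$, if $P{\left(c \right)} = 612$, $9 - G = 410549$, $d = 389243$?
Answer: $- \frac{226677}{389855} \approx -0.58144$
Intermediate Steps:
$G = -410540$ ($G = 9 - 410549 = -410540$)
$H = -410540$
$\frac{H + 183863}{d + P{\left(14 \right)}} = \frac{-410540 + 183863}{389243 + 612} = - \frac{226677}{389855}$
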